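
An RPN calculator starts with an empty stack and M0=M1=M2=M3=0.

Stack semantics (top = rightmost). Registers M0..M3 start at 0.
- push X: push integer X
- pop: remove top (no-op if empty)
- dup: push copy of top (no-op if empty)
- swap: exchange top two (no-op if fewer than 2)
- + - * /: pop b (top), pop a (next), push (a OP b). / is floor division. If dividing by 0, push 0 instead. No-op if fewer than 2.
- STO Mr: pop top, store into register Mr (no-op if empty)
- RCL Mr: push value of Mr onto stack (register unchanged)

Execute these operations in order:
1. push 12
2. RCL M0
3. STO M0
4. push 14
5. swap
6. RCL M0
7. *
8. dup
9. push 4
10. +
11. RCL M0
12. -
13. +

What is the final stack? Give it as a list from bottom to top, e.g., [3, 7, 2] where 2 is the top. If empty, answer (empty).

After op 1 (push 12): stack=[12] mem=[0,0,0,0]
After op 2 (RCL M0): stack=[12,0] mem=[0,0,0,0]
After op 3 (STO M0): stack=[12] mem=[0,0,0,0]
After op 4 (push 14): stack=[12,14] mem=[0,0,0,0]
After op 5 (swap): stack=[14,12] mem=[0,0,0,0]
After op 6 (RCL M0): stack=[14,12,0] mem=[0,0,0,0]
After op 7 (*): stack=[14,0] mem=[0,0,0,0]
After op 8 (dup): stack=[14,0,0] mem=[0,0,0,0]
After op 9 (push 4): stack=[14,0,0,4] mem=[0,0,0,0]
After op 10 (+): stack=[14,0,4] mem=[0,0,0,0]
After op 11 (RCL M0): stack=[14,0,4,0] mem=[0,0,0,0]
After op 12 (-): stack=[14,0,4] mem=[0,0,0,0]
After op 13 (+): stack=[14,4] mem=[0,0,0,0]

Answer: [14, 4]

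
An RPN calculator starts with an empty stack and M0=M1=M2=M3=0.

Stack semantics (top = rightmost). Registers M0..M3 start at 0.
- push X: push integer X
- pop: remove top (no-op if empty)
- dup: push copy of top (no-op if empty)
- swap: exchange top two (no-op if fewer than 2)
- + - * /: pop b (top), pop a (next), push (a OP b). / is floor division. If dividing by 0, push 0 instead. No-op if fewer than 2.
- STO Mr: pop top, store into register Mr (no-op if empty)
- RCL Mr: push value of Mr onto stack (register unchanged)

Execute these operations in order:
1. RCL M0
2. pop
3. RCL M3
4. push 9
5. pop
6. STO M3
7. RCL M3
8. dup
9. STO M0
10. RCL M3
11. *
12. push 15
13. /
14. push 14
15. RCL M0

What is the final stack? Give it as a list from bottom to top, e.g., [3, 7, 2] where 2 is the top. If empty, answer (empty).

Answer: [0, 14, 0]

Derivation:
After op 1 (RCL M0): stack=[0] mem=[0,0,0,0]
After op 2 (pop): stack=[empty] mem=[0,0,0,0]
After op 3 (RCL M3): stack=[0] mem=[0,0,0,0]
After op 4 (push 9): stack=[0,9] mem=[0,0,0,0]
After op 5 (pop): stack=[0] mem=[0,0,0,0]
After op 6 (STO M3): stack=[empty] mem=[0,0,0,0]
After op 7 (RCL M3): stack=[0] mem=[0,0,0,0]
After op 8 (dup): stack=[0,0] mem=[0,0,0,0]
After op 9 (STO M0): stack=[0] mem=[0,0,0,0]
After op 10 (RCL M3): stack=[0,0] mem=[0,0,0,0]
After op 11 (*): stack=[0] mem=[0,0,0,0]
After op 12 (push 15): stack=[0,15] mem=[0,0,0,0]
After op 13 (/): stack=[0] mem=[0,0,0,0]
After op 14 (push 14): stack=[0,14] mem=[0,0,0,0]
After op 15 (RCL M0): stack=[0,14,0] mem=[0,0,0,0]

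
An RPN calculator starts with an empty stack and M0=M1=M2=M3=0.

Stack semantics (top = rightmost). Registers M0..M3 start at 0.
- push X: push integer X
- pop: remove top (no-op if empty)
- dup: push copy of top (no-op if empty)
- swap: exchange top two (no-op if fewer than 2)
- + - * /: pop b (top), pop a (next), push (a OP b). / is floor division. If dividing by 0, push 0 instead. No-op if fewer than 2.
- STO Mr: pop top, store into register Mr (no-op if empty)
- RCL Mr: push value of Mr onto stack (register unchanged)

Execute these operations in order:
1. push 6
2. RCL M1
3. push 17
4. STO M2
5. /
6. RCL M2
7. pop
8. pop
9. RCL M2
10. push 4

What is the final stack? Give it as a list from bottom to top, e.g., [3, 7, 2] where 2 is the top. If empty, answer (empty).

After op 1 (push 6): stack=[6] mem=[0,0,0,0]
After op 2 (RCL M1): stack=[6,0] mem=[0,0,0,0]
After op 3 (push 17): stack=[6,0,17] mem=[0,0,0,0]
After op 4 (STO M2): stack=[6,0] mem=[0,0,17,0]
After op 5 (/): stack=[0] mem=[0,0,17,0]
After op 6 (RCL M2): stack=[0,17] mem=[0,0,17,0]
After op 7 (pop): stack=[0] mem=[0,0,17,0]
After op 8 (pop): stack=[empty] mem=[0,0,17,0]
After op 9 (RCL M2): stack=[17] mem=[0,0,17,0]
After op 10 (push 4): stack=[17,4] mem=[0,0,17,0]

Answer: [17, 4]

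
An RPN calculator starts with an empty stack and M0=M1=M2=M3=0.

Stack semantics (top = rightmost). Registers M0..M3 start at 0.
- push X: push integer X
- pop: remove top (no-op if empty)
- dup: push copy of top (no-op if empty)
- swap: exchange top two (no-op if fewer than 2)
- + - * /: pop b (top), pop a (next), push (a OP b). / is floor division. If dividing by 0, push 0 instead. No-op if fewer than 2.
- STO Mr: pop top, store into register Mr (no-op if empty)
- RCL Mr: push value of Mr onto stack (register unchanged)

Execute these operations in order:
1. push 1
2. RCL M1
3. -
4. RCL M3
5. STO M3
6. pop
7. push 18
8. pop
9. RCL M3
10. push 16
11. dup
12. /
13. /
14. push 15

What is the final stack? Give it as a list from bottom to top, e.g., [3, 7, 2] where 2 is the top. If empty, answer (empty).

After op 1 (push 1): stack=[1] mem=[0,0,0,0]
After op 2 (RCL M1): stack=[1,0] mem=[0,0,0,0]
After op 3 (-): stack=[1] mem=[0,0,0,0]
After op 4 (RCL M3): stack=[1,0] mem=[0,0,0,0]
After op 5 (STO M3): stack=[1] mem=[0,0,0,0]
After op 6 (pop): stack=[empty] mem=[0,0,0,0]
After op 7 (push 18): stack=[18] mem=[0,0,0,0]
After op 8 (pop): stack=[empty] mem=[0,0,0,0]
After op 9 (RCL M3): stack=[0] mem=[0,0,0,0]
After op 10 (push 16): stack=[0,16] mem=[0,0,0,0]
After op 11 (dup): stack=[0,16,16] mem=[0,0,0,0]
After op 12 (/): stack=[0,1] mem=[0,0,0,0]
After op 13 (/): stack=[0] mem=[0,0,0,0]
After op 14 (push 15): stack=[0,15] mem=[0,0,0,0]

Answer: [0, 15]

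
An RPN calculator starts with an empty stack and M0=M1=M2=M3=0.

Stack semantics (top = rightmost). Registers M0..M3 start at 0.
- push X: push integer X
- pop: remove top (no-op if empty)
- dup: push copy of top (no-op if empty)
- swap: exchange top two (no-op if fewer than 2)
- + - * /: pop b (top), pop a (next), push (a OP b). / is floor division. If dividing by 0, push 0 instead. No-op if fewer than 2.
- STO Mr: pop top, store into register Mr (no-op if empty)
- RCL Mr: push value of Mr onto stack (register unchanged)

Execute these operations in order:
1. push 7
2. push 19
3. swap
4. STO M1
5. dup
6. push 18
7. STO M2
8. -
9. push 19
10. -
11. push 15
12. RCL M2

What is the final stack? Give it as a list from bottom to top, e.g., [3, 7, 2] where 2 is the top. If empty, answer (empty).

After op 1 (push 7): stack=[7] mem=[0,0,0,0]
After op 2 (push 19): stack=[7,19] mem=[0,0,0,0]
After op 3 (swap): stack=[19,7] mem=[0,0,0,0]
After op 4 (STO M1): stack=[19] mem=[0,7,0,0]
After op 5 (dup): stack=[19,19] mem=[0,7,0,0]
After op 6 (push 18): stack=[19,19,18] mem=[0,7,0,0]
After op 7 (STO M2): stack=[19,19] mem=[0,7,18,0]
After op 8 (-): stack=[0] mem=[0,7,18,0]
After op 9 (push 19): stack=[0,19] mem=[0,7,18,0]
After op 10 (-): stack=[-19] mem=[0,7,18,0]
After op 11 (push 15): stack=[-19,15] mem=[0,7,18,0]
After op 12 (RCL M2): stack=[-19,15,18] mem=[0,7,18,0]

Answer: [-19, 15, 18]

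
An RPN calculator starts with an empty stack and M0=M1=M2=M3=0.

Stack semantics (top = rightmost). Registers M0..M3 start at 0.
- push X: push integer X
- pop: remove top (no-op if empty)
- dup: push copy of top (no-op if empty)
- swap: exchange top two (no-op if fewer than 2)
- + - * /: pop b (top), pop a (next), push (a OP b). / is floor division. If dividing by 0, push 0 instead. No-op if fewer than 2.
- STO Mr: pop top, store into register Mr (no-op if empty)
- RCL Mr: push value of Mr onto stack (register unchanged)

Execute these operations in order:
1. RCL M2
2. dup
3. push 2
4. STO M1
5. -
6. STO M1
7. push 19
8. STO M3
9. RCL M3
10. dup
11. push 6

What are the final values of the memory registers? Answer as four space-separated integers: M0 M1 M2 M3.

Answer: 0 0 0 19

Derivation:
After op 1 (RCL M2): stack=[0] mem=[0,0,0,0]
After op 2 (dup): stack=[0,0] mem=[0,0,0,0]
After op 3 (push 2): stack=[0,0,2] mem=[0,0,0,0]
After op 4 (STO M1): stack=[0,0] mem=[0,2,0,0]
After op 5 (-): stack=[0] mem=[0,2,0,0]
After op 6 (STO M1): stack=[empty] mem=[0,0,0,0]
After op 7 (push 19): stack=[19] mem=[0,0,0,0]
After op 8 (STO M3): stack=[empty] mem=[0,0,0,19]
After op 9 (RCL M3): stack=[19] mem=[0,0,0,19]
After op 10 (dup): stack=[19,19] mem=[0,0,0,19]
After op 11 (push 6): stack=[19,19,6] mem=[0,0,0,19]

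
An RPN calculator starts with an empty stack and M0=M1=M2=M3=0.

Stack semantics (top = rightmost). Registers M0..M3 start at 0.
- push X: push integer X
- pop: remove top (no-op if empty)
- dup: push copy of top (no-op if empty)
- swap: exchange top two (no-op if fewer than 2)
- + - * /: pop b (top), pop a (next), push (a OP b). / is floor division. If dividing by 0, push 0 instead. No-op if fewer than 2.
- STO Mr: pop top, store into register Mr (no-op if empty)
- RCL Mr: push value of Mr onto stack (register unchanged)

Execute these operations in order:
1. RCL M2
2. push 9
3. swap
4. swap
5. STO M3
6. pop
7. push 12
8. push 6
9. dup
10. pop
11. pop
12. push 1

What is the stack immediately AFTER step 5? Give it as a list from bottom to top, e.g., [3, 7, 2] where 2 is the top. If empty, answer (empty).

After op 1 (RCL M2): stack=[0] mem=[0,0,0,0]
After op 2 (push 9): stack=[0,9] mem=[0,0,0,0]
After op 3 (swap): stack=[9,0] mem=[0,0,0,0]
After op 4 (swap): stack=[0,9] mem=[0,0,0,0]
After op 5 (STO M3): stack=[0] mem=[0,0,0,9]

[0]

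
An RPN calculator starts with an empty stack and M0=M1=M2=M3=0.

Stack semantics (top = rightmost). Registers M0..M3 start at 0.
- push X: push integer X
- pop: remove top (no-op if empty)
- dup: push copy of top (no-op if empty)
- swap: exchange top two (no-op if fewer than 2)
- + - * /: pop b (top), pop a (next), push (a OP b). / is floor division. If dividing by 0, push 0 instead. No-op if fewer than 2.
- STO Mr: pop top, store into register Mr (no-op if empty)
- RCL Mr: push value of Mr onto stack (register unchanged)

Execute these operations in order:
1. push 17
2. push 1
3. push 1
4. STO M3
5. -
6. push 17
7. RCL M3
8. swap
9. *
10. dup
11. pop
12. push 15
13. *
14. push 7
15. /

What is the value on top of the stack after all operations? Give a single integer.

After op 1 (push 17): stack=[17] mem=[0,0,0,0]
After op 2 (push 1): stack=[17,1] mem=[0,0,0,0]
After op 3 (push 1): stack=[17,1,1] mem=[0,0,0,0]
After op 4 (STO M3): stack=[17,1] mem=[0,0,0,1]
After op 5 (-): stack=[16] mem=[0,0,0,1]
After op 6 (push 17): stack=[16,17] mem=[0,0,0,1]
After op 7 (RCL M3): stack=[16,17,1] mem=[0,0,0,1]
After op 8 (swap): stack=[16,1,17] mem=[0,0,0,1]
After op 9 (*): stack=[16,17] mem=[0,0,0,1]
After op 10 (dup): stack=[16,17,17] mem=[0,0,0,1]
After op 11 (pop): stack=[16,17] mem=[0,0,0,1]
After op 12 (push 15): stack=[16,17,15] mem=[0,0,0,1]
After op 13 (*): stack=[16,255] mem=[0,0,0,1]
After op 14 (push 7): stack=[16,255,7] mem=[0,0,0,1]
After op 15 (/): stack=[16,36] mem=[0,0,0,1]

Answer: 36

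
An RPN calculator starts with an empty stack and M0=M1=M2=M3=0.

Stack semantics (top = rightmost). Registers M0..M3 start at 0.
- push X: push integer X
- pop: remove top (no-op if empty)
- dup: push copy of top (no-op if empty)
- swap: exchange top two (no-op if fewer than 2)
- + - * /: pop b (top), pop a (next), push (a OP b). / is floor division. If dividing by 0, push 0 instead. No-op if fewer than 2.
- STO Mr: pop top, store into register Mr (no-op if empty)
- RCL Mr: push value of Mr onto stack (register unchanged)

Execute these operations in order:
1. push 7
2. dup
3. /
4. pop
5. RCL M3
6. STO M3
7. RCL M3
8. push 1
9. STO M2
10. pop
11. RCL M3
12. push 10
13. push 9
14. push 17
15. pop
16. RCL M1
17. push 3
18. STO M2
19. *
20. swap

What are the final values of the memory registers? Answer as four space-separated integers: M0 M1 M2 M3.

After op 1 (push 7): stack=[7] mem=[0,0,0,0]
After op 2 (dup): stack=[7,7] mem=[0,0,0,0]
After op 3 (/): stack=[1] mem=[0,0,0,0]
After op 4 (pop): stack=[empty] mem=[0,0,0,0]
After op 5 (RCL M3): stack=[0] mem=[0,0,0,0]
After op 6 (STO M3): stack=[empty] mem=[0,0,0,0]
After op 7 (RCL M3): stack=[0] mem=[0,0,0,0]
After op 8 (push 1): stack=[0,1] mem=[0,0,0,0]
After op 9 (STO M2): stack=[0] mem=[0,0,1,0]
After op 10 (pop): stack=[empty] mem=[0,0,1,0]
After op 11 (RCL M3): stack=[0] mem=[0,0,1,0]
After op 12 (push 10): stack=[0,10] mem=[0,0,1,0]
After op 13 (push 9): stack=[0,10,9] mem=[0,0,1,0]
After op 14 (push 17): stack=[0,10,9,17] mem=[0,0,1,0]
After op 15 (pop): stack=[0,10,9] mem=[0,0,1,0]
After op 16 (RCL M1): stack=[0,10,9,0] mem=[0,0,1,0]
After op 17 (push 3): stack=[0,10,9,0,3] mem=[0,0,1,0]
After op 18 (STO M2): stack=[0,10,9,0] mem=[0,0,3,0]
After op 19 (*): stack=[0,10,0] mem=[0,0,3,0]
After op 20 (swap): stack=[0,0,10] mem=[0,0,3,0]

Answer: 0 0 3 0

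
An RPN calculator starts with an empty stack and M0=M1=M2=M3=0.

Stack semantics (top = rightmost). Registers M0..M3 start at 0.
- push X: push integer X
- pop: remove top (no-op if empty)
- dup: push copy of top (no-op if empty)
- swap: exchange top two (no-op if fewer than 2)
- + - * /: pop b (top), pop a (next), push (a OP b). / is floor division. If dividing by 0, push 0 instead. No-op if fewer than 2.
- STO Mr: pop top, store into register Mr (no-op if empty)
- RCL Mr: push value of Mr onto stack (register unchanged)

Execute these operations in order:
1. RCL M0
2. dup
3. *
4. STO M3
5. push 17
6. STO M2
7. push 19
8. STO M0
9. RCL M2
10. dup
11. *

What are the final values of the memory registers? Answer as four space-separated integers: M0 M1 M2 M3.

After op 1 (RCL M0): stack=[0] mem=[0,0,0,0]
After op 2 (dup): stack=[0,0] mem=[0,0,0,0]
After op 3 (*): stack=[0] mem=[0,0,0,0]
After op 4 (STO M3): stack=[empty] mem=[0,0,0,0]
After op 5 (push 17): stack=[17] mem=[0,0,0,0]
After op 6 (STO M2): stack=[empty] mem=[0,0,17,0]
After op 7 (push 19): stack=[19] mem=[0,0,17,0]
After op 8 (STO M0): stack=[empty] mem=[19,0,17,0]
After op 9 (RCL M2): stack=[17] mem=[19,0,17,0]
After op 10 (dup): stack=[17,17] mem=[19,0,17,0]
After op 11 (*): stack=[289] mem=[19,0,17,0]

Answer: 19 0 17 0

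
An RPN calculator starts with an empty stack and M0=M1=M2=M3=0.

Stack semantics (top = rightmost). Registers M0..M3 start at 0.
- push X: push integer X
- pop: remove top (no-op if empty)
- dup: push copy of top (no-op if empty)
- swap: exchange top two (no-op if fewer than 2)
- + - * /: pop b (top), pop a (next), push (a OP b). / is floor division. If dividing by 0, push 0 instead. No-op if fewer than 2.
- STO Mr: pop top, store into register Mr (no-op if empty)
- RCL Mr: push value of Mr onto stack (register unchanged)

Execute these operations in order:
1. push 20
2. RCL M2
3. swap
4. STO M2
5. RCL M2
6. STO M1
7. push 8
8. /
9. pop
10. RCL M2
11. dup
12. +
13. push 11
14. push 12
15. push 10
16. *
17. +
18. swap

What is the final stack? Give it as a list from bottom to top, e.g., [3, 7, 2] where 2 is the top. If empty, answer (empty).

Answer: [131, 40]

Derivation:
After op 1 (push 20): stack=[20] mem=[0,0,0,0]
After op 2 (RCL M2): stack=[20,0] mem=[0,0,0,0]
After op 3 (swap): stack=[0,20] mem=[0,0,0,0]
After op 4 (STO M2): stack=[0] mem=[0,0,20,0]
After op 5 (RCL M2): stack=[0,20] mem=[0,0,20,0]
After op 6 (STO M1): stack=[0] mem=[0,20,20,0]
After op 7 (push 8): stack=[0,8] mem=[0,20,20,0]
After op 8 (/): stack=[0] mem=[0,20,20,0]
After op 9 (pop): stack=[empty] mem=[0,20,20,0]
After op 10 (RCL M2): stack=[20] mem=[0,20,20,0]
After op 11 (dup): stack=[20,20] mem=[0,20,20,0]
After op 12 (+): stack=[40] mem=[0,20,20,0]
After op 13 (push 11): stack=[40,11] mem=[0,20,20,0]
After op 14 (push 12): stack=[40,11,12] mem=[0,20,20,0]
After op 15 (push 10): stack=[40,11,12,10] mem=[0,20,20,0]
After op 16 (*): stack=[40,11,120] mem=[0,20,20,0]
After op 17 (+): stack=[40,131] mem=[0,20,20,0]
After op 18 (swap): stack=[131,40] mem=[0,20,20,0]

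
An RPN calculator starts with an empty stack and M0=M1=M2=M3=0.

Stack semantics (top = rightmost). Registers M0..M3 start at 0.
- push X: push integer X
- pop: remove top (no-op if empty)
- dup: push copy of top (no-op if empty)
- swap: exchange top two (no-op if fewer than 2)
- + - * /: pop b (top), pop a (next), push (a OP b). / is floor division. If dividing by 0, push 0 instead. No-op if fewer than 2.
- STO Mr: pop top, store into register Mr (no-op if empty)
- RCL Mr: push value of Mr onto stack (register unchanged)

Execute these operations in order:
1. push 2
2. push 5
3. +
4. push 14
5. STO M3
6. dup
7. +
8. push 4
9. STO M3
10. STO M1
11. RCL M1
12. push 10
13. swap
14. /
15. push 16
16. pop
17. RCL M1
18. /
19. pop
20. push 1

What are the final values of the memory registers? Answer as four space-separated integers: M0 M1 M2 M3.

After op 1 (push 2): stack=[2] mem=[0,0,0,0]
After op 2 (push 5): stack=[2,5] mem=[0,0,0,0]
After op 3 (+): stack=[7] mem=[0,0,0,0]
After op 4 (push 14): stack=[7,14] mem=[0,0,0,0]
After op 5 (STO M3): stack=[7] mem=[0,0,0,14]
After op 6 (dup): stack=[7,7] mem=[0,0,0,14]
After op 7 (+): stack=[14] mem=[0,0,0,14]
After op 8 (push 4): stack=[14,4] mem=[0,0,0,14]
After op 9 (STO M3): stack=[14] mem=[0,0,0,4]
After op 10 (STO M1): stack=[empty] mem=[0,14,0,4]
After op 11 (RCL M1): stack=[14] mem=[0,14,0,4]
After op 12 (push 10): stack=[14,10] mem=[0,14,0,4]
After op 13 (swap): stack=[10,14] mem=[0,14,0,4]
After op 14 (/): stack=[0] mem=[0,14,0,4]
After op 15 (push 16): stack=[0,16] mem=[0,14,0,4]
After op 16 (pop): stack=[0] mem=[0,14,0,4]
After op 17 (RCL M1): stack=[0,14] mem=[0,14,0,4]
After op 18 (/): stack=[0] mem=[0,14,0,4]
After op 19 (pop): stack=[empty] mem=[0,14,0,4]
After op 20 (push 1): stack=[1] mem=[0,14,0,4]

Answer: 0 14 0 4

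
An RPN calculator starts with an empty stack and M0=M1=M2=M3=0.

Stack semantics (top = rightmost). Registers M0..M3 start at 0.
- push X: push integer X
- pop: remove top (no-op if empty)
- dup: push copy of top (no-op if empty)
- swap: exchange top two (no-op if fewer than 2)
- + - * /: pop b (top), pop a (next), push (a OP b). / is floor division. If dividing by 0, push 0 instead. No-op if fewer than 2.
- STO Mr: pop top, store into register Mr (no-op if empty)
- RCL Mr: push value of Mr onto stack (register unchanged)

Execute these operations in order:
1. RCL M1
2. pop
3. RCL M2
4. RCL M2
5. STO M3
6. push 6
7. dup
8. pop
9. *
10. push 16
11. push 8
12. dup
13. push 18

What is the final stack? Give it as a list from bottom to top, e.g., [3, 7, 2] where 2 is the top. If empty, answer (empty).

Answer: [0, 16, 8, 8, 18]

Derivation:
After op 1 (RCL M1): stack=[0] mem=[0,0,0,0]
After op 2 (pop): stack=[empty] mem=[0,0,0,0]
After op 3 (RCL M2): stack=[0] mem=[0,0,0,0]
After op 4 (RCL M2): stack=[0,0] mem=[0,0,0,0]
After op 5 (STO M3): stack=[0] mem=[0,0,0,0]
After op 6 (push 6): stack=[0,6] mem=[0,0,0,0]
After op 7 (dup): stack=[0,6,6] mem=[0,0,0,0]
After op 8 (pop): stack=[0,6] mem=[0,0,0,0]
After op 9 (*): stack=[0] mem=[0,0,0,0]
After op 10 (push 16): stack=[0,16] mem=[0,0,0,0]
After op 11 (push 8): stack=[0,16,8] mem=[0,0,0,0]
After op 12 (dup): stack=[0,16,8,8] mem=[0,0,0,0]
After op 13 (push 18): stack=[0,16,8,8,18] mem=[0,0,0,0]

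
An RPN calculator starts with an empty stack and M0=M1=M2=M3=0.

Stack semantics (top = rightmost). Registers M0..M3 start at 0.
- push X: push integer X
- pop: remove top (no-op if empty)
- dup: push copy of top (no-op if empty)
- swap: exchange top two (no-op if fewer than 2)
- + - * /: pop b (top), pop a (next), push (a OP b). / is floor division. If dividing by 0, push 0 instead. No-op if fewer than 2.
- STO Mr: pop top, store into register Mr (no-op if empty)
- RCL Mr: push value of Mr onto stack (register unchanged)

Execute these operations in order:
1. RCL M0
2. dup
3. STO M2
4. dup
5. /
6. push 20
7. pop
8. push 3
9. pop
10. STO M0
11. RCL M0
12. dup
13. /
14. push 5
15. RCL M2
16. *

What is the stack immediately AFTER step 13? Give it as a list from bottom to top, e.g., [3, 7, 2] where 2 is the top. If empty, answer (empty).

After op 1 (RCL M0): stack=[0] mem=[0,0,0,0]
After op 2 (dup): stack=[0,0] mem=[0,0,0,0]
After op 3 (STO M2): stack=[0] mem=[0,0,0,0]
After op 4 (dup): stack=[0,0] mem=[0,0,0,0]
After op 5 (/): stack=[0] mem=[0,0,0,0]
After op 6 (push 20): stack=[0,20] mem=[0,0,0,0]
After op 7 (pop): stack=[0] mem=[0,0,0,0]
After op 8 (push 3): stack=[0,3] mem=[0,0,0,0]
After op 9 (pop): stack=[0] mem=[0,0,0,0]
After op 10 (STO M0): stack=[empty] mem=[0,0,0,0]
After op 11 (RCL M0): stack=[0] mem=[0,0,0,0]
After op 12 (dup): stack=[0,0] mem=[0,0,0,0]
After op 13 (/): stack=[0] mem=[0,0,0,0]

[0]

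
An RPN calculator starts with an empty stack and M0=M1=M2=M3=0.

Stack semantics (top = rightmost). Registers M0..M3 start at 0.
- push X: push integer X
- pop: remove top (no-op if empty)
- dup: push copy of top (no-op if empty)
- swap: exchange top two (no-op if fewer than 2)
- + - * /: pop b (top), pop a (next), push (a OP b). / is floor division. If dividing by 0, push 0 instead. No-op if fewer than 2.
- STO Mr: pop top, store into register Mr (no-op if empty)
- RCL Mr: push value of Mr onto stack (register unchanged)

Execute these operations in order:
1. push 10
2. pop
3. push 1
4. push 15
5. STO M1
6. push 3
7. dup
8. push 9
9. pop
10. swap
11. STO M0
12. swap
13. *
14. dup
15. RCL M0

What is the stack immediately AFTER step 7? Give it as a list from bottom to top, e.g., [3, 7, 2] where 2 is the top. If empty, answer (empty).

After op 1 (push 10): stack=[10] mem=[0,0,0,0]
After op 2 (pop): stack=[empty] mem=[0,0,0,0]
After op 3 (push 1): stack=[1] mem=[0,0,0,0]
After op 4 (push 15): stack=[1,15] mem=[0,0,0,0]
After op 5 (STO M1): stack=[1] mem=[0,15,0,0]
After op 6 (push 3): stack=[1,3] mem=[0,15,0,0]
After op 7 (dup): stack=[1,3,3] mem=[0,15,0,0]

[1, 3, 3]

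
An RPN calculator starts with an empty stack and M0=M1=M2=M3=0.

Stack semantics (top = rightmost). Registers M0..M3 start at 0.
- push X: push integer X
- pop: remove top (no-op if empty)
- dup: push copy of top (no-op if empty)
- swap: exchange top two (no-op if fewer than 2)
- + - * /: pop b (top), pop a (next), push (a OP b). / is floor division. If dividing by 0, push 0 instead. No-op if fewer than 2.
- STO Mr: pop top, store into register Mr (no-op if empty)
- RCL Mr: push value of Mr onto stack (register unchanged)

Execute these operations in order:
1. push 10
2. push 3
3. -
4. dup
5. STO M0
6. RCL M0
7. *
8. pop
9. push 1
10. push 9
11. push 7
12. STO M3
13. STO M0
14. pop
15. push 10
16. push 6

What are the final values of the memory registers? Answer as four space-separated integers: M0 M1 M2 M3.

After op 1 (push 10): stack=[10] mem=[0,0,0,0]
After op 2 (push 3): stack=[10,3] mem=[0,0,0,0]
After op 3 (-): stack=[7] mem=[0,0,0,0]
After op 4 (dup): stack=[7,7] mem=[0,0,0,0]
After op 5 (STO M0): stack=[7] mem=[7,0,0,0]
After op 6 (RCL M0): stack=[7,7] mem=[7,0,0,0]
After op 7 (*): stack=[49] mem=[7,0,0,0]
After op 8 (pop): stack=[empty] mem=[7,0,0,0]
After op 9 (push 1): stack=[1] mem=[7,0,0,0]
After op 10 (push 9): stack=[1,9] mem=[7,0,0,0]
After op 11 (push 7): stack=[1,9,7] mem=[7,0,0,0]
After op 12 (STO M3): stack=[1,9] mem=[7,0,0,7]
After op 13 (STO M0): stack=[1] mem=[9,0,0,7]
After op 14 (pop): stack=[empty] mem=[9,0,0,7]
After op 15 (push 10): stack=[10] mem=[9,0,0,7]
After op 16 (push 6): stack=[10,6] mem=[9,0,0,7]

Answer: 9 0 0 7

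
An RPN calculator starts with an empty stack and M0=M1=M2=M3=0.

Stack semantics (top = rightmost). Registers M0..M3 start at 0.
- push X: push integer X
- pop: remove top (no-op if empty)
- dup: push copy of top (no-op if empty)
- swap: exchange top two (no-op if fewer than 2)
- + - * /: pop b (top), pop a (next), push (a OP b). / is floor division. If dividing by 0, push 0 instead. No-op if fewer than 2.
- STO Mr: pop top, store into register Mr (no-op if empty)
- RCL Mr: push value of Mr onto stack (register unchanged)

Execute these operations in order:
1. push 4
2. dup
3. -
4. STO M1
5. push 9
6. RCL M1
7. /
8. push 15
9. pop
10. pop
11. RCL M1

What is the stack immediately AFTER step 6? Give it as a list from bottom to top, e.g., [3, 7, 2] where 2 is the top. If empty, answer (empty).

After op 1 (push 4): stack=[4] mem=[0,0,0,0]
After op 2 (dup): stack=[4,4] mem=[0,0,0,0]
After op 3 (-): stack=[0] mem=[0,0,0,0]
After op 4 (STO M1): stack=[empty] mem=[0,0,0,0]
After op 5 (push 9): stack=[9] mem=[0,0,0,0]
After op 6 (RCL M1): stack=[9,0] mem=[0,0,0,0]

[9, 0]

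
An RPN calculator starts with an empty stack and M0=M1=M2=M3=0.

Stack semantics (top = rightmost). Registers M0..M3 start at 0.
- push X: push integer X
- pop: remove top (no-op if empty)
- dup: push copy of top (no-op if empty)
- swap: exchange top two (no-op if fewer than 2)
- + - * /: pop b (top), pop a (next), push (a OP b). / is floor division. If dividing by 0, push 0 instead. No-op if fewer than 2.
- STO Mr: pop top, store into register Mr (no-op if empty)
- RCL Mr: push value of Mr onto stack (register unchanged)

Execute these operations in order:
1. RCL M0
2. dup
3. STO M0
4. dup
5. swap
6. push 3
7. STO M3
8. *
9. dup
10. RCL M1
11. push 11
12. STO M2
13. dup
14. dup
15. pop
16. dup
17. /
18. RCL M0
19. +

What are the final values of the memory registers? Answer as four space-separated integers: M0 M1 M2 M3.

After op 1 (RCL M0): stack=[0] mem=[0,0,0,0]
After op 2 (dup): stack=[0,0] mem=[0,0,0,0]
After op 3 (STO M0): stack=[0] mem=[0,0,0,0]
After op 4 (dup): stack=[0,0] mem=[0,0,0,0]
After op 5 (swap): stack=[0,0] mem=[0,0,0,0]
After op 6 (push 3): stack=[0,0,3] mem=[0,0,0,0]
After op 7 (STO M3): stack=[0,0] mem=[0,0,0,3]
After op 8 (*): stack=[0] mem=[0,0,0,3]
After op 9 (dup): stack=[0,0] mem=[0,0,0,3]
After op 10 (RCL M1): stack=[0,0,0] mem=[0,0,0,3]
After op 11 (push 11): stack=[0,0,0,11] mem=[0,0,0,3]
After op 12 (STO M2): stack=[0,0,0] mem=[0,0,11,3]
After op 13 (dup): stack=[0,0,0,0] mem=[0,0,11,3]
After op 14 (dup): stack=[0,0,0,0,0] mem=[0,0,11,3]
After op 15 (pop): stack=[0,0,0,0] mem=[0,0,11,3]
After op 16 (dup): stack=[0,0,0,0,0] mem=[0,0,11,3]
After op 17 (/): stack=[0,0,0,0] mem=[0,0,11,3]
After op 18 (RCL M0): stack=[0,0,0,0,0] mem=[0,0,11,3]
After op 19 (+): stack=[0,0,0,0] mem=[0,0,11,3]

Answer: 0 0 11 3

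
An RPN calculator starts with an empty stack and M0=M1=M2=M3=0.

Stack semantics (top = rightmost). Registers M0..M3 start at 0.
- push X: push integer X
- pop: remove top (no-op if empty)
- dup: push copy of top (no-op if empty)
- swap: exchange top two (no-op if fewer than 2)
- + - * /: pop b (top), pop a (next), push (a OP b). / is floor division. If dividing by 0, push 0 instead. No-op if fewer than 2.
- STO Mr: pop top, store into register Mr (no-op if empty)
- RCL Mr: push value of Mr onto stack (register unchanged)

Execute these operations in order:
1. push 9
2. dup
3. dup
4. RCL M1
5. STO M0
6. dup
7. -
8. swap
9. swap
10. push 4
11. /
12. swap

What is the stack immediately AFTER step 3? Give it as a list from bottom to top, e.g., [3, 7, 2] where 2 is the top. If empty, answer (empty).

After op 1 (push 9): stack=[9] mem=[0,0,0,0]
After op 2 (dup): stack=[9,9] mem=[0,0,0,0]
After op 3 (dup): stack=[9,9,9] mem=[0,0,0,0]

[9, 9, 9]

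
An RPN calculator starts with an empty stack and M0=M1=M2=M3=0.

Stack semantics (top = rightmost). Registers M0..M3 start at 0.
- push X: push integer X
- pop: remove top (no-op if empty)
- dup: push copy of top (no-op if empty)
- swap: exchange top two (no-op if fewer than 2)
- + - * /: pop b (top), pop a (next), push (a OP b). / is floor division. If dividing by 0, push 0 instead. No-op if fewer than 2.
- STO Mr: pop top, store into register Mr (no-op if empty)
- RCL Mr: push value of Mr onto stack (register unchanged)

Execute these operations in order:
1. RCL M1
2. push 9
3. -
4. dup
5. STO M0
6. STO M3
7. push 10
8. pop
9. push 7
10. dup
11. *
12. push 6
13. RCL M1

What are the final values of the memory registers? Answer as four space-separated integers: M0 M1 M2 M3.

After op 1 (RCL M1): stack=[0] mem=[0,0,0,0]
After op 2 (push 9): stack=[0,9] mem=[0,0,0,0]
After op 3 (-): stack=[-9] mem=[0,0,0,0]
After op 4 (dup): stack=[-9,-9] mem=[0,0,0,0]
After op 5 (STO M0): stack=[-9] mem=[-9,0,0,0]
After op 6 (STO M3): stack=[empty] mem=[-9,0,0,-9]
After op 7 (push 10): stack=[10] mem=[-9,0,0,-9]
After op 8 (pop): stack=[empty] mem=[-9,0,0,-9]
After op 9 (push 7): stack=[7] mem=[-9,0,0,-9]
After op 10 (dup): stack=[7,7] mem=[-9,0,0,-9]
After op 11 (*): stack=[49] mem=[-9,0,0,-9]
After op 12 (push 6): stack=[49,6] mem=[-9,0,0,-9]
After op 13 (RCL M1): stack=[49,6,0] mem=[-9,0,0,-9]

Answer: -9 0 0 -9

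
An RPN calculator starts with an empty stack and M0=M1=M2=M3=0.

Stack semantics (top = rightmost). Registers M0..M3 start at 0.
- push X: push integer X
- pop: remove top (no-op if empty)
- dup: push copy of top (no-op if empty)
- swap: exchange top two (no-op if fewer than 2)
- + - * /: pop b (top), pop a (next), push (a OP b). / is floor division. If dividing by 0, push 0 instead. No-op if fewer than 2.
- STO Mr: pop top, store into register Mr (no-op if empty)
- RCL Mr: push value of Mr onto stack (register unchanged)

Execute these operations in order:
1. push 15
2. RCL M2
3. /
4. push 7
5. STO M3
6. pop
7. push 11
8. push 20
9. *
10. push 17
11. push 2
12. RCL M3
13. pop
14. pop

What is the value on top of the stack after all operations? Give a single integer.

After op 1 (push 15): stack=[15] mem=[0,0,0,0]
After op 2 (RCL M2): stack=[15,0] mem=[0,0,0,0]
After op 3 (/): stack=[0] mem=[0,0,0,0]
After op 4 (push 7): stack=[0,7] mem=[0,0,0,0]
After op 5 (STO M3): stack=[0] mem=[0,0,0,7]
After op 6 (pop): stack=[empty] mem=[0,0,0,7]
After op 7 (push 11): stack=[11] mem=[0,0,0,7]
After op 8 (push 20): stack=[11,20] mem=[0,0,0,7]
After op 9 (*): stack=[220] mem=[0,0,0,7]
After op 10 (push 17): stack=[220,17] mem=[0,0,0,7]
After op 11 (push 2): stack=[220,17,2] mem=[0,0,0,7]
After op 12 (RCL M3): stack=[220,17,2,7] mem=[0,0,0,7]
After op 13 (pop): stack=[220,17,2] mem=[0,0,0,7]
After op 14 (pop): stack=[220,17] mem=[0,0,0,7]

Answer: 17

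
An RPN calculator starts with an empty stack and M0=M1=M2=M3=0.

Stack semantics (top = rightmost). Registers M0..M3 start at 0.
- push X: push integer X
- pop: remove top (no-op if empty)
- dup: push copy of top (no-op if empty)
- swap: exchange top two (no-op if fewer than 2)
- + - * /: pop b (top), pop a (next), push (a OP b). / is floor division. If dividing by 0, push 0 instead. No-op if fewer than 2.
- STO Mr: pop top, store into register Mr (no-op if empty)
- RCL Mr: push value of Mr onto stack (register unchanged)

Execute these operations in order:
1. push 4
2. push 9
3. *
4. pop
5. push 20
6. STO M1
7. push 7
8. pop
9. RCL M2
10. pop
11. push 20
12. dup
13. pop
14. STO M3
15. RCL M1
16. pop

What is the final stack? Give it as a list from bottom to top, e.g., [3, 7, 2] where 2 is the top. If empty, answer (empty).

After op 1 (push 4): stack=[4] mem=[0,0,0,0]
After op 2 (push 9): stack=[4,9] mem=[0,0,0,0]
After op 3 (*): stack=[36] mem=[0,0,0,0]
After op 4 (pop): stack=[empty] mem=[0,0,0,0]
After op 5 (push 20): stack=[20] mem=[0,0,0,0]
After op 6 (STO M1): stack=[empty] mem=[0,20,0,0]
After op 7 (push 7): stack=[7] mem=[0,20,0,0]
After op 8 (pop): stack=[empty] mem=[0,20,0,0]
After op 9 (RCL M2): stack=[0] mem=[0,20,0,0]
After op 10 (pop): stack=[empty] mem=[0,20,0,0]
After op 11 (push 20): stack=[20] mem=[0,20,0,0]
After op 12 (dup): stack=[20,20] mem=[0,20,0,0]
After op 13 (pop): stack=[20] mem=[0,20,0,0]
After op 14 (STO M3): stack=[empty] mem=[0,20,0,20]
After op 15 (RCL M1): stack=[20] mem=[0,20,0,20]
After op 16 (pop): stack=[empty] mem=[0,20,0,20]

Answer: (empty)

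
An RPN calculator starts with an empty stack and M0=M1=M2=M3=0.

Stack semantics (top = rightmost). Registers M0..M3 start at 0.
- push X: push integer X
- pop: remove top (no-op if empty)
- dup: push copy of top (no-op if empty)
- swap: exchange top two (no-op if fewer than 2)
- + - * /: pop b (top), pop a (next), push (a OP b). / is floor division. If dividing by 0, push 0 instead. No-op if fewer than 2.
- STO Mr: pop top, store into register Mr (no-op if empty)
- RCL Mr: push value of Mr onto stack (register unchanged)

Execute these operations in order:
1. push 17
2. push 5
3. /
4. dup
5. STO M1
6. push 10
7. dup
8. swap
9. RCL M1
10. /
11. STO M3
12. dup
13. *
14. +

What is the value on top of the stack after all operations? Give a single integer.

After op 1 (push 17): stack=[17] mem=[0,0,0,0]
After op 2 (push 5): stack=[17,5] mem=[0,0,0,0]
After op 3 (/): stack=[3] mem=[0,0,0,0]
After op 4 (dup): stack=[3,3] mem=[0,0,0,0]
After op 5 (STO M1): stack=[3] mem=[0,3,0,0]
After op 6 (push 10): stack=[3,10] mem=[0,3,0,0]
After op 7 (dup): stack=[3,10,10] mem=[0,3,0,0]
After op 8 (swap): stack=[3,10,10] mem=[0,3,0,0]
After op 9 (RCL M1): stack=[3,10,10,3] mem=[0,3,0,0]
After op 10 (/): stack=[3,10,3] mem=[0,3,0,0]
After op 11 (STO M3): stack=[3,10] mem=[0,3,0,3]
After op 12 (dup): stack=[3,10,10] mem=[0,3,0,3]
After op 13 (*): stack=[3,100] mem=[0,3,0,3]
After op 14 (+): stack=[103] mem=[0,3,0,3]

Answer: 103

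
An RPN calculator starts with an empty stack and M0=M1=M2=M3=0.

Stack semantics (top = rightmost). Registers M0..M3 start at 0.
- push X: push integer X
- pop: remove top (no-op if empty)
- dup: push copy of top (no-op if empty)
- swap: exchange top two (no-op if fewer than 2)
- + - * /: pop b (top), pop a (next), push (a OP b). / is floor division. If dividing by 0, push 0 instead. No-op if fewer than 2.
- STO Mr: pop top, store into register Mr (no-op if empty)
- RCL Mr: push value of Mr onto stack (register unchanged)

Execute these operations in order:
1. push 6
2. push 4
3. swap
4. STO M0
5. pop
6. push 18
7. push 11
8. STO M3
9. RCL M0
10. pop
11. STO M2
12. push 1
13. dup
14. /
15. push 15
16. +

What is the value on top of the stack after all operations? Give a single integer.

Answer: 16

Derivation:
After op 1 (push 6): stack=[6] mem=[0,0,0,0]
After op 2 (push 4): stack=[6,4] mem=[0,0,0,0]
After op 3 (swap): stack=[4,6] mem=[0,0,0,0]
After op 4 (STO M0): stack=[4] mem=[6,0,0,0]
After op 5 (pop): stack=[empty] mem=[6,0,0,0]
After op 6 (push 18): stack=[18] mem=[6,0,0,0]
After op 7 (push 11): stack=[18,11] mem=[6,0,0,0]
After op 8 (STO M3): stack=[18] mem=[6,0,0,11]
After op 9 (RCL M0): stack=[18,6] mem=[6,0,0,11]
After op 10 (pop): stack=[18] mem=[6,0,0,11]
After op 11 (STO M2): stack=[empty] mem=[6,0,18,11]
After op 12 (push 1): stack=[1] mem=[6,0,18,11]
After op 13 (dup): stack=[1,1] mem=[6,0,18,11]
After op 14 (/): stack=[1] mem=[6,0,18,11]
After op 15 (push 15): stack=[1,15] mem=[6,0,18,11]
After op 16 (+): stack=[16] mem=[6,0,18,11]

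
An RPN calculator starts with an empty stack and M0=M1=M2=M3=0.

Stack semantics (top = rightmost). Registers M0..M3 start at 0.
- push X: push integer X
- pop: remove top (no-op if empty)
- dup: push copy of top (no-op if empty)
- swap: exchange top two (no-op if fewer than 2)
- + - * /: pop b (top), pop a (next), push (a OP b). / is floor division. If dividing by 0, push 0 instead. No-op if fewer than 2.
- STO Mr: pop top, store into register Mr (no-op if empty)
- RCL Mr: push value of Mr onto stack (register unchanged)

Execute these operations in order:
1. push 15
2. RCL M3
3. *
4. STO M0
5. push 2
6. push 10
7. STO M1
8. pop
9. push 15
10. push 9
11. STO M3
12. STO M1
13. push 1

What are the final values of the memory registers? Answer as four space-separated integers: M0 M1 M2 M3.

After op 1 (push 15): stack=[15] mem=[0,0,0,0]
After op 2 (RCL M3): stack=[15,0] mem=[0,0,0,0]
After op 3 (*): stack=[0] mem=[0,0,0,0]
After op 4 (STO M0): stack=[empty] mem=[0,0,0,0]
After op 5 (push 2): stack=[2] mem=[0,0,0,0]
After op 6 (push 10): stack=[2,10] mem=[0,0,0,0]
After op 7 (STO M1): stack=[2] mem=[0,10,0,0]
After op 8 (pop): stack=[empty] mem=[0,10,0,0]
After op 9 (push 15): stack=[15] mem=[0,10,0,0]
After op 10 (push 9): stack=[15,9] mem=[0,10,0,0]
After op 11 (STO M3): stack=[15] mem=[0,10,0,9]
After op 12 (STO M1): stack=[empty] mem=[0,15,0,9]
After op 13 (push 1): stack=[1] mem=[0,15,0,9]

Answer: 0 15 0 9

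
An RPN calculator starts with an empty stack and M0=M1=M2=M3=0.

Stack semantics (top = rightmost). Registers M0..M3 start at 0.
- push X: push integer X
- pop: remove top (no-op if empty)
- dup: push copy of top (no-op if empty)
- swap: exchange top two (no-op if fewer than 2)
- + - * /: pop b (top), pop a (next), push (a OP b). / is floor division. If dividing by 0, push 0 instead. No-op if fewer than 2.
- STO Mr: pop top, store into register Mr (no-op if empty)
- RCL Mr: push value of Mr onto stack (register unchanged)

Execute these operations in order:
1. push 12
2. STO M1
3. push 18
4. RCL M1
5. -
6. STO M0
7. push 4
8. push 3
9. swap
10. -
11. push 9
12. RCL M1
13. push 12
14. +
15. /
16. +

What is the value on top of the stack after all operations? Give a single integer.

Answer: -1

Derivation:
After op 1 (push 12): stack=[12] mem=[0,0,0,0]
After op 2 (STO M1): stack=[empty] mem=[0,12,0,0]
After op 3 (push 18): stack=[18] mem=[0,12,0,0]
After op 4 (RCL M1): stack=[18,12] mem=[0,12,0,0]
After op 5 (-): stack=[6] mem=[0,12,0,0]
After op 6 (STO M0): stack=[empty] mem=[6,12,0,0]
After op 7 (push 4): stack=[4] mem=[6,12,0,0]
After op 8 (push 3): stack=[4,3] mem=[6,12,0,0]
After op 9 (swap): stack=[3,4] mem=[6,12,0,0]
After op 10 (-): stack=[-1] mem=[6,12,0,0]
After op 11 (push 9): stack=[-1,9] mem=[6,12,0,0]
After op 12 (RCL M1): stack=[-1,9,12] mem=[6,12,0,0]
After op 13 (push 12): stack=[-1,9,12,12] mem=[6,12,0,0]
After op 14 (+): stack=[-1,9,24] mem=[6,12,0,0]
After op 15 (/): stack=[-1,0] mem=[6,12,0,0]
After op 16 (+): stack=[-1] mem=[6,12,0,0]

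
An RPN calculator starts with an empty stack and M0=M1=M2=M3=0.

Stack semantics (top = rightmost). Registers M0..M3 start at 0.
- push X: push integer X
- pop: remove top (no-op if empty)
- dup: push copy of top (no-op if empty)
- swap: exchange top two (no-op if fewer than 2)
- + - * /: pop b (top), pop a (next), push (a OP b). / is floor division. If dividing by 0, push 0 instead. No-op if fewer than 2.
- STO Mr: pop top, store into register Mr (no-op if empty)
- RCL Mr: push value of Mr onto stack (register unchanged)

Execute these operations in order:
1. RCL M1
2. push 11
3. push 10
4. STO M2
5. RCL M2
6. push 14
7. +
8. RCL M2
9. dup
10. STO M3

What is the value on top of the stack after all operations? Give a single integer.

After op 1 (RCL M1): stack=[0] mem=[0,0,0,0]
After op 2 (push 11): stack=[0,11] mem=[0,0,0,0]
After op 3 (push 10): stack=[0,11,10] mem=[0,0,0,0]
After op 4 (STO M2): stack=[0,11] mem=[0,0,10,0]
After op 5 (RCL M2): stack=[0,11,10] mem=[0,0,10,0]
After op 6 (push 14): stack=[0,11,10,14] mem=[0,0,10,0]
After op 7 (+): stack=[0,11,24] mem=[0,0,10,0]
After op 8 (RCL M2): stack=[0,11,24,10] mem=[0,0,10,0]
After op 9 (dup): stack=[0,11,24,10,10] mem=[0,0,10,0]
After op 10 (STO M3): stack=[0,11,24,10] mem=[0,0,10,10]

Answer: 10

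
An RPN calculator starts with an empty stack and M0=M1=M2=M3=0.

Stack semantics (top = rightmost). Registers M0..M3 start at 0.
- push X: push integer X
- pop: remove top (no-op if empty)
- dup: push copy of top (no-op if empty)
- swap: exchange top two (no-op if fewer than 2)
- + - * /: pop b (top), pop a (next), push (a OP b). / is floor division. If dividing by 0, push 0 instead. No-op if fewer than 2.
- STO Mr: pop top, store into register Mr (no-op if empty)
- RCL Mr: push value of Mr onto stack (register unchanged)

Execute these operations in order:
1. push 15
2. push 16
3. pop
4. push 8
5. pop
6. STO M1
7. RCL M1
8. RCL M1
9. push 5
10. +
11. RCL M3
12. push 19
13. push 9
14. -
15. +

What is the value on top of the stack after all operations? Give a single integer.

Answer: 10

Derivation:
After op 1 (push 15): stack=[15] mem=[0,0,0,0]
After op 2 (push 16): stack=[15,16] mem=[0,0,0,0]
After op 3 (pop): stack=[15] mem=[0,0,0,0]
After op 4 (push 8): stack=[15,8] mem=[0,0,0,0]
After op 5 (pop): stack=[15] mem=[0,0,0,0]
After op 6 (STO M1): stack=[empty] mem=[0,15,0,0]
After op 7 (RCL M1): stack=[15] mem=[0,15,0,0]
After op 8 (RCL M1): stack=[15,15] mem=[0,15,0,0]
After op 9 (push 5): stack=[15,15,5] mem=[0,15,0,0]
After op 10 (+): stack=[15,20] mem=[0,15,0,0]
After op 11 (RCL M3): stack=[15,20,0] mem=[0,15,0,0]
After op 12 (push 19): stack=[15,20,0,19] mem=[0,15,0,0]
After op 13 (push 9): stack=[15,20,0,19,9] mem=[0,15,0,0]
After op 14 (-): stack=[15,20,0,10] mem=[0,15,0,0]
After op 15 (+): stack=[15,20,10] mem=[0,15,0,0]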